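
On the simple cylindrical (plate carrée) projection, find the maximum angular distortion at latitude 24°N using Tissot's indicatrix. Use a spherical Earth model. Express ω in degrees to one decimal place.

5.2°

Plate carrée maps x = Rλ, y = Rφ. The meridian scale is h = 1 and the parallel scale is k = 1/cos φ = sec φ.
At 24°: h = 1.000, k = 1.095; principal scales a = 1.095, b = 1.000.
sin(ω/2) = (a − b)/(a + b) = 0.09464/2.095 = 0.04518, so ω = 2 arcsin(0.04518) ≈ 5.2°.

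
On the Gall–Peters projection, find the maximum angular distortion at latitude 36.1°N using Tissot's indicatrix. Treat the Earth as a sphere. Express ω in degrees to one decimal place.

The Gall–Peters projection is cylindrical equal-area with φ₀ = 45°. For cylindrical equal-area with standard parallel φ₀, h = cos φ / cos φ₀ and k = cos φ₀ / cos φ, so h·k = 1.
At 36.1°: h = 1.143, k = 0.8751; principal scales a = 1.143, b = 0.8751.
sin(ω/2) = (a − b)/(a + b) = 0.2675/2.018 = 0.1326, so ω = 2 arcsin(0.1326) ≈ 15.2°.

15.2°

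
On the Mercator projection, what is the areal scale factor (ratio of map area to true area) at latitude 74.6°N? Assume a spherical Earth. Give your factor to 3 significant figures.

14.2

For Mercator, h = k = sec φ (a conformal cylindrical projection has a single point scale, 1/cos φ).
Areal scale = k² = sec²φ = 1/cos²(74.6°) = 1/0.2656² = 14.18.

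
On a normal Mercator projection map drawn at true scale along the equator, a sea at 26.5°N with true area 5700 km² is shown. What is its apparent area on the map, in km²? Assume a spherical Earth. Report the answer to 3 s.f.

7120 km²

The Mercator projection is conformal; its linear scale factor is the same in every direction and equals sec φ = 1/cos φ.
Areal scale = k² = sec²φ = 1/cos²(26.5°) = 1/0.8949² = 1.249.
Apparent area = 5700 × 1.249 ≈ 7120 km².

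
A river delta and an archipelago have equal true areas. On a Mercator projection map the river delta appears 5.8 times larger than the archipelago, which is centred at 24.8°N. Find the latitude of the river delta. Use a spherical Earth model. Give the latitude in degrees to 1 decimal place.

Mercator areal scale is sec²φ, so apparent-area ratio = sec²φ₁ / sec²φ₂ = cos²φ₂ / cos²φ₁.
cos²φ₂ / cos²φ₁ = 5.8  ⇒  cos φ₁ = cos 24.8° / √5.8 = 0.9078/2.408 = 0.3769.
φ₁ = arccos(0.3769) ≈ 67.9°.

67.9°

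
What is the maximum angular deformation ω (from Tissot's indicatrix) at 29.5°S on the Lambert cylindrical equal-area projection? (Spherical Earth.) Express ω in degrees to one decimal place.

The Lambert cylindrical equal-area projection is the cylindrical equal-area projection with its standard parallel at the equator (φ₀ = 0). For cylindrical equal-area with standard parallel φ₀, h = cos φ / cos φ₀ and k = cos φ₀ / cos φ, so h·k = 1.
At 29.5°: h = 0.8704, k = 1.149; principal scales a = 1.149, b = 0.8704.
sin(ω/2) = (a − b)/(a + b) = 0.2786/2.019 = 0.1380, so ω = 2 arcsin(0.1380) ≈ 15.9°.

15.9°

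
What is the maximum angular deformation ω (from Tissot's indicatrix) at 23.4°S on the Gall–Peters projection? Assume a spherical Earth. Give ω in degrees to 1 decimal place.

Gall–Peters is a cylindrical equal-area projection with standard parallels at ±45°. A cylindrical equal-area projection with standard parallel φ₀ has meridian scale h = cos φ / cos φ₀ and parallel scale k = cos φ₀ / cos φ (so areas are preserved, h·k = 1).
At 23.4°: h = 1.298, k = 0.7705; principal scales a = 1.298, b = 0.7705.
sin(ω/2) = (a − b)/(a + b) = 0.5274/2.068 = 0.2550, so ω = 2 arcsin(0.2550) ≈ 29.5°.

29.5°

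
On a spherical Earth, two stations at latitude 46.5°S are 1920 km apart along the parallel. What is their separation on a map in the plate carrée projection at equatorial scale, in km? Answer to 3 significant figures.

2790 km

Plate carrée maps x = Rλ, y = Rφ. The meridian scale is h = 1 and the parallel scale is k = 1/cos φ = sec φ.
Along the parallel, k = sec 46.5° = 1/0.6884 = 1.453.
Map distance = 1920 × 1.453 ≈ 2790 km.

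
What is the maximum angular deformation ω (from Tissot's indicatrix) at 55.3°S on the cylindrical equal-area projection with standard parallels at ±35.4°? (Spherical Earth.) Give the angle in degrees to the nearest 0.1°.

Cylindrical equal-area (φ₀ = 35.4°): h = cos φ / cos 35.4° along meridians, k = cos 35.4° / cos φ along parallels; h·k = 1.
At 55.3°: h = 0.6984, k = 1.432; principal scales a = 1.432, b = 0.6984.
sin(ω/2) = (a − b)/(a + b) = 0.7335/2.130 = 0.3443, so ω = 2 arcsin(0.3443) ≈ 40.3°.

40.3°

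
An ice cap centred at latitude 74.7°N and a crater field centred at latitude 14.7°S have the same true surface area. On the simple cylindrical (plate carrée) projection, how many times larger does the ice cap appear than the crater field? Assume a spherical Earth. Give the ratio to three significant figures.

In the plate carrée (x = Rλ, y = Rφ), meridians are true-scale (h = 1) and parallels are stretched by k = sec φ.
Areal scale at 74.7°: h·k = 1.000 × 3.790 = 3.790.
Areal scale at 14.7°: h·k = 1.000 × 1.034 = 1.034.
Ratio = 3.790/1.034 ≈ 3.67.

3.67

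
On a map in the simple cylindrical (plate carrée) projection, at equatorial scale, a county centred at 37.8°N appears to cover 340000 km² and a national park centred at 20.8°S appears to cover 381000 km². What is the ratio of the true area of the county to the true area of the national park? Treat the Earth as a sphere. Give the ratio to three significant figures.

On the plate carrée, areal scale = h·k = 1 × sec φ, so true area = apparent × cos φ.
True area of county: 340000 × cos(37.8°) = 340000 × 0.7902 = 268700 km².
True area of national park: 381000 × cos(20.8°) = 381000 × 0.9348 = 356200 km².
Ratio = 268700 / 356200 ≈ 0.754.

0.754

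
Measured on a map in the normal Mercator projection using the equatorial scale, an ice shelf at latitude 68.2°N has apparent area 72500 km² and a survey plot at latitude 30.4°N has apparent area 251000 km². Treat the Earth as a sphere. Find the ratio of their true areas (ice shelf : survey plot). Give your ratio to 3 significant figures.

0.0535

Mercator's areal exaggeration is sec²φ; hence true area = (apparent area) · cos²φ.
True area of ice shelf: 72500 × cos²(68.2°) = 72500 × 0.1379 = 9999 km².
True area of survey plot: 251000 × cos²(30.4°) = 251000 × 0.7439 = 186700 km².
Ratio = 9999 / 186700 ≈ 0.0535.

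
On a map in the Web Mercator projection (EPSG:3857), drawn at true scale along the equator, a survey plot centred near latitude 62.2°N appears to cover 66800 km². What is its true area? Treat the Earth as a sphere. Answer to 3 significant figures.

14500 km²

The Mercator projection is conformal; its linear scale factor is the same in every direction and equals sec φ = 1/cos φ.
Areal scale = k² = sec²φ = 1/cos²(62.2°) = 1/0.4664² = 4.597.
True area = apparent / (areal scale) = 66800 / 4.597 ≈ 14500 km².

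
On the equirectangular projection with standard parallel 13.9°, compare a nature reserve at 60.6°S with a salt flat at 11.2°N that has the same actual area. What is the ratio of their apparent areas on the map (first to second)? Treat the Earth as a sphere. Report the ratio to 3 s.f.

With standard parallel φ₀ = 13.9°, the equirectangular projection gives x = Rλ cos φ₀, y = Rφ, so h = 1 and k = cos 13.9° / cos φ.
Areal scale at 60.6°: h·k = 1.000 × 1.977 = 1.977.
Areal scale at 11.2°: h·k = 1.000 × 0.9896 = 0.9896.
Ratio = 1.977/0.9896 ≈ 2.00.

2.00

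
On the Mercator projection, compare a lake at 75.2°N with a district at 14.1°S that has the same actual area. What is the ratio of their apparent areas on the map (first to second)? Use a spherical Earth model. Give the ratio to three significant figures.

Mercator is conformal with k = sec φ, so areal scale = k² = sec²φ.
At 75.2°: sec²(75.2°) = 1/0.2554² = 15.33.
At 14.1°: sec²(14.1°) = 1/0.9699² = 1.063.
Ratio = 15.33/1.063 = cos²(14.1°)/cos²(75.2°) ≈ 14.4.

14.4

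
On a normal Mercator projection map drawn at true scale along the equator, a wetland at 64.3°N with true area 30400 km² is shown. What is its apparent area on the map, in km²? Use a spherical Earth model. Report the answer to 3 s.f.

For Mercator, h = k = sec φ (a conformal cylindrical projection has a single point scale, 1/cos φ).
Areal scale = k² = sec²φ = 1/cos²(64.3°) = 1/0.4337² = 5.317.
Apparent area = 30400 × 5.317 ≈ 162000 km².

162000 km²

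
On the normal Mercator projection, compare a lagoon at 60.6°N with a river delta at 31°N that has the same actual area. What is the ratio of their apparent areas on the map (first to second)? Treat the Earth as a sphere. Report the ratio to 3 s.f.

On Mercator, area is exaggerated by sec²φ = 1/cos²φ.
At 60.6°: sec²(60.6°) = 1/0.4909² = 4.150.
At 31°: sec²(31°) = 1/0.8572² = 1.361.
Ratio = 4.150/1.361 = cos²(31°)/cos²(60.6°) ≈ 3.05.

3.05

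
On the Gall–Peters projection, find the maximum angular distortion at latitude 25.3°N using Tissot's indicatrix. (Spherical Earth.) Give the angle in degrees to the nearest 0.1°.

The Gall–Peters projection is cylindrical equal-area with φ₀ = 45°. A cylindrical equal-area projection with standard parallel φ₀ has meridian scale h = cos φ / cos φ₀ and parallel scale k = cos φ₀ / cos φ (so areas are preserved, h·k = 1).
At 25.3°: h = 1.279, k = 0.7821; principal scales a = 1.279, b = 0.7821.
sin(ω/2) = (a − b)/(a + b) = 0.4964/2.061 = 0.2409, so ω = 2 arcsin(0.2409) ≈ 27.9°.

27.9°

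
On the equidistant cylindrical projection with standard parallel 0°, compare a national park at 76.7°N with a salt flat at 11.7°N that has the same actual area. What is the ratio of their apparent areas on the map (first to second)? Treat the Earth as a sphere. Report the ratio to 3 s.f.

4.26

In the plate carrée (x = Rλ, y = Rφ), meridians are true-scale (h = 1) and parallels are stretched by k = sec φ.
Areal scale at 76.7°: h·k = 1.000 × 4.347 = 4.347.
Areal scale at 11.7°: h·k = 1.000 × 1.021 = 1.021.
Ratio = 4.347/1.021 ≈ 4.26.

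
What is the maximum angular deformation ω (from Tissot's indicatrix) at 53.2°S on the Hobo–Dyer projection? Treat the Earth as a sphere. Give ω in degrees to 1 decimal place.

31.8°

Hobo–Dyer is a cylindrical equal-area projection with standard parallels at ±37.5°. Cylindrical equal-area (φ₀ = 37.5°): h = cos φ / cos 37.5° along meridians, k = cos 37.5° / cos φ along parallels; h·k = 1.
At 53.2°: h = 0.7551, k = 1.324; principal scales a = 1.324, b = 0.7551.
sin(ω/2) = (a − b)/(a + b) = 0.5694/2.079 = 0.2738, so ω = 2 arcsin(0.2738) ≈ 31.8°.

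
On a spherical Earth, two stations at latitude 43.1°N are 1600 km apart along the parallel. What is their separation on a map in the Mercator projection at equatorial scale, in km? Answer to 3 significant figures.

2190 km

For Mercator, h = k = sec φ (a conformal cylindrical projection has a single point scale, 1/cos φ).
Along the parallel, k = sec 43.1° = 1/0.7302 = 1.370.
Map distance = 1600 × 1.370 ≈ 2190 km.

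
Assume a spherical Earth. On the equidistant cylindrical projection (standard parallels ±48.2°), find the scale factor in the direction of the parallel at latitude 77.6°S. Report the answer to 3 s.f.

With standard parallel φ₀ = 48.2°, the equirectangular projection gives x = Rλ cos φ₀, y = Rφ, so h = 1 and k = cos 48.2° / cos φ.
k = cos 48.2° / cos 77.6° = 0.6665/0.2147 = 3.104.

3.10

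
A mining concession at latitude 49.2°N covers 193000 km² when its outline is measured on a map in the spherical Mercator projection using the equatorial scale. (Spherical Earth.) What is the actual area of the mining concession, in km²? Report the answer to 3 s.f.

Mercator is conformal, so the point scale is isotropic: h = k = sec φ = 1/cos φ.
Areal scale = k² = sec²φ = 1/cos²(49.2°) = 1/0.6534² = 2.342.
True area = apparent / (areal scale) = 193000 / 2.342 ≈ 82400 km².

82400 km²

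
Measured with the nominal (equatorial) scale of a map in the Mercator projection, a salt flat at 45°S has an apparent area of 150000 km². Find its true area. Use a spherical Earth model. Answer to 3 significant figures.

The Mercator projection is conformal; its linear scale factor is the same in every direction and equals sec φ = 1/cos φ.
Areal scale = k² = sec²φ = 1/cos²(45°) = 1/0.7071² = 2.000.
True area = apparent / (areal scale) = 150000 / 2.000 ≈ 75000 km².

75000 km²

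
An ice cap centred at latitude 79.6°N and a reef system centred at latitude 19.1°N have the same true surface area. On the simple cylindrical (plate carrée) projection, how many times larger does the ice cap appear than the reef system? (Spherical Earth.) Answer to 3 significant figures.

For the equirectangular projection with φ₀ = 0 (plate carrée), h = 1 along meridians and k = sec φ along parallels.
Areal scale at 79.6°: h·k = 1.000 × 5.540 = 5.540.
Areal scale at 19.1°: h·k = 1.000 × 1.058 = 1.058.
Ratio = 5.540/1.058 ≈ 5.23.

5.23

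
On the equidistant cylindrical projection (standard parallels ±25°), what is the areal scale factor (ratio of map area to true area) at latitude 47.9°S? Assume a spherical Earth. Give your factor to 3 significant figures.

1.35

In the equirectangular projection with standard parallel φ₀ = 25° (x = Rλ cos φ₀, y = Rφ), meridians are true-scale (h = 1) and the parallel scale is k = cos φ₀ / cos φ.
Areal scale = h·k = 1 × cos φ₀ / cos φ; at 47.9°, h = 1.000, k = 1.352, so h·k = 1.352.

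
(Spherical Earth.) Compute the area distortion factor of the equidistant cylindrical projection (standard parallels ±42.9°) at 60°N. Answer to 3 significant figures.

1.47

With standard parallel φ₀ = 42.9°, the equirectangular projection gives x = Rλ cos φ₀, y = Rφ, so h = 1 and k = cos 42.9° / cos φ.
Areal scale = h·k = 1 × cos φ₀ / cos φ; at 60°, h = 1.000, k = 1.465, so h·k = 1.465.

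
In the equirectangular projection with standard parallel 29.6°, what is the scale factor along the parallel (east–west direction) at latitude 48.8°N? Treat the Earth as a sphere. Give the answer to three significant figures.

In the equirectangular projection with standard parallel φ₀ = 29.6° (x = Rλ cos φ₀, y = Rφ), meridians are true-scale (h = 1) and the parallel scale is k = cos φ₀ / cos φ.
k = cos 29.6° / cos 48.8° = 0.8695/0.6587 = 1.320.

1.32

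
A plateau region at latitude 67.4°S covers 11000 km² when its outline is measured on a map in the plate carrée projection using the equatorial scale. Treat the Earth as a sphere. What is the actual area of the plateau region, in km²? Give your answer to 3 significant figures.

For the equirectangular projection with φ₀ = 0 (plate carrée), h = 1 along meridians and k = sec φ along parallels.
Areal scale = h·k = 1 × sec φ; at 67.4°, h = 1.000, k = 2.602, so h·k = 2.602.
True area = apparent / (areal scale) = 11000 / 2.602 ≈ 4230 km².

4230 km²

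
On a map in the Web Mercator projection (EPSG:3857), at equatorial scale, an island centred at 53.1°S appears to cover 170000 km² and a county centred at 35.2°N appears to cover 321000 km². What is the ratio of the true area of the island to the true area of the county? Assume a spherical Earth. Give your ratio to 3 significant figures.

0.286

On Mercator the areal scale is sec²φ, so true area = apparent × cos²φ.
True area of island: 170000 × cos²(53.1°) = 170000 × 0.3605 = 61290 km².
True area of county: 321000 × cos²(35.2°) = 321000 × 0.6677 = 214300 km².
Ratio = 61290 / 214300 ≈ 0.286.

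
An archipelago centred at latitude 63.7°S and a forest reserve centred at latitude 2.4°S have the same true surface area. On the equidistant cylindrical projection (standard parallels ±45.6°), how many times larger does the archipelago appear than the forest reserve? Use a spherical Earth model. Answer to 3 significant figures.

The equidistant cylindrical projection with φ₀ = 45.6° has h = 1 (meridians true) and k = cos φ₀ / cos φ along parallels.
Areal scale at 63.7°: h·k = 1.000 × 1.579 = 1.579.
Areal scale at 2.4°: h·k = 1.000 × 0.7003 = 0.7003.
Ratio = 1.579/0.7003 ≈ 2.25.

2.25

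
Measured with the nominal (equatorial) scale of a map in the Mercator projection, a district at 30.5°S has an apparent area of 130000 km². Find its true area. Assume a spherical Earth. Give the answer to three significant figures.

96500 km²

For Mercator, h = k = sec φ (a conformal cylindrical projection has a single point scale, 1/cos φ).
Areal scale = k² = sec²φ = 1/cos²(30.5°) = 1/0.8616² = 1.347.
True area = apparent / (areal scale) = 130000 / 1.347 ≈ 96500 km².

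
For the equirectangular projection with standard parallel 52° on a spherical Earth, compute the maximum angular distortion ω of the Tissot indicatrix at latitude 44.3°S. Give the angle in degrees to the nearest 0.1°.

8.6°

With standard parallel φ₀ = 52°, the equirectangular projection gives x = Rλ cos φ₀, y = Rφ, so h = 1 and k = cos 52° / cos φ.
At 44.3°: h = 1.000, k = 0.8602; principal scales a = 1.000, b = 0.8602.
sin(ω/2) = (a − b)/(a + b) = 0.1398/1.860 = 0.07513, so ω = 2 arcsin(0.07513) ≈ 8.6°.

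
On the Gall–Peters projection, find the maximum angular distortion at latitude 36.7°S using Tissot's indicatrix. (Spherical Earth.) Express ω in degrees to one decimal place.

14.4°

Gall–Peters is a cylindrical equal-area projection with standard parallels at ±45°. A cylindrical equal-area projection with standard parallel φ₀ has meridian scale h = cos φ / cos φ₀ and parallel scale k = cos φ₀ / cos φ (so areas are preserved, h·k = 1).
At 36.7°: h = 1.134, k = 0.8819; principal scales a = 1.134, b = 0.8819.
sin(ω/2) = (a − b)/(a + b) = 0.2520/2.016 = 0.1250, so ω = 2 arcsin(0.1250) ≈ 14.4°.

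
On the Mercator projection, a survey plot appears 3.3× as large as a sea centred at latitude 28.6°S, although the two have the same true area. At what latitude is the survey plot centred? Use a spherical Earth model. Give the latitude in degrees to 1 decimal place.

61.1°

Mercator areal scale is sec²φ, so apparent-area ratio = sec²φ₁ / sec²φ₂ = cos²φ₂ / cos²φ₁.
cos²φ₂ / cos²φ₁ = 3.3  ⇒  cos φ₁ = cos 28.6° / √3.3 = 0.8780/1.817 = 0.4833.
φ₁ = arccos(0.4833) ≈ 61.1°.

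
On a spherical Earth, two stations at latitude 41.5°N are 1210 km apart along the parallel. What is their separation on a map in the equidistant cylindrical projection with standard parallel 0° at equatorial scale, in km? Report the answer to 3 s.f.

1620 km

In the plate carrée (x = Rλ, y = Rφ), meridians are true-scale (h = 1) and parallels are stretched by k = sec φ.
Along the parallel, k = sec 41.5° = 1/0.7490 = 1.335.
Map distance = 1210 × 1.335 ≈ 1620 km.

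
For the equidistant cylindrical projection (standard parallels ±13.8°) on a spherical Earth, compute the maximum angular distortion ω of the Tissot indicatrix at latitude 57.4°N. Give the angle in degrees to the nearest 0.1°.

In the equirectangular projection with standard parallel φ₀ = 13.8° (x = Rλ cos φ₀, y = Rφ), meridians are true-scale (h = 1) and the parallel scale is k = cos φ₀ / cos φ.
At 57.4°: h = 1.000, k = 1.802; principal scales a = 1.802, b = 1.000.
sin(ω/2) = (a − b)/(a + b) = 0.8025/2.802 = 0.2864, so ω = 2 arcsin(0.2864) ≈ 33.3°.

33.3°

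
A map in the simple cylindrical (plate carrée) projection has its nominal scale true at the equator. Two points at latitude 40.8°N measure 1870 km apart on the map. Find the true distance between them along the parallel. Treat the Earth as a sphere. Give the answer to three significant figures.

For the equirectangular projection with φ₀ = 0 (plate carrée), h = 1 along meridians and k = sec φ along parallels.
Along the parallel at 40.8°, map distances are exaggerated by k = sec 40.8° = 1.321.
True distance = 1870 / 1.321 = 1870 × cos 40.8° ≈ 1420 km.

1420 km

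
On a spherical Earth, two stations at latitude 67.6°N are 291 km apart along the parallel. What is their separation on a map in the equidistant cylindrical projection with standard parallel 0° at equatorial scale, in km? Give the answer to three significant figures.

764 km

In the plate carrée (x = Rλ, y = Rφ), meridians are true-scale (h = 1) and parallels are stretched by k = sec φ.
Along the parallel, k = sec 67.6° = 1/0.3811 = 2.624.
Map distance = 291 × 2.624 ≈ 764 km.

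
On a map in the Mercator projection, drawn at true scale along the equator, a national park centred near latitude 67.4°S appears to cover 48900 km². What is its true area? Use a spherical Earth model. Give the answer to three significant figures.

Mercator is conformal, so the point scale is isotropic: h = k = sec φ = 1/cos φ.
Areal scale = k² = sec²φ = 1/cos²(67.4°) = 1/0.3843² = 6.771.
True area = apparent / (areal scale) = 48900 / 6.771 ≈ 7220 km².

7220 km²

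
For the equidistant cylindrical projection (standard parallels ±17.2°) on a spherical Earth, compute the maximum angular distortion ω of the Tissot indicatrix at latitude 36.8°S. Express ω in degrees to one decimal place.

10.1°

The equidistant cylindrical projection with φ₀ = 17.2° has h = 1 (meridians true) and k = cos φ₀ / cos φ along parallels.
At 36.8°: h = 1.000, k = 1.193; principal scales a = 1.193, b = 1.000.
sin(ω/2) = (a − b)/(a + b) = 0.1930/2.193 = 0.08801, so ω = 2 arcsin(0.08801) ≈ 10.1°.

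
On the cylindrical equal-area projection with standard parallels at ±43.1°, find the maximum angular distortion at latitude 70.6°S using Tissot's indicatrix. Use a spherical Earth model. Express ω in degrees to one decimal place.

82.2°

A cylindrical equal-area projection with standard parallel φ₀ has meridian scale h = cos φ / cos φ₀ and parallel scale k = cos φ₀ / cos φ (so areas are preserved, h·k = 1).
At 70.6°: h = 0.4549, k = 2.198; principal scales a = 2.198, b = 0.4549.
sin(ω/2) = (a − b)/(a + b) = 1.743/2.653 = 0.6571, so ω = 2 arcsin(0.6571) ≈ 82.2°.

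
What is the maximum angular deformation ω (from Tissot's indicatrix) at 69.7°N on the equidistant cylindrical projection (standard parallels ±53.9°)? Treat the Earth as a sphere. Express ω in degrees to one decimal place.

30.0°

In the equirectangular projection with standard parallel φ₀ = 53.9° (x = Rλ cos φ₀, y = Rφ), meridians are true-scale (h = 1) and the parallel scale is k = cos φ₀ / cos φ.
At 69.7°: h = 1.000, k = 1.698; principal scales a = 1.698, b = 1.000.
sin(ω/2) = (a − b)/(a + b) = 0.6983/2.698 = 0.2588, so ω = 2 arcsin(0.2588) ≈ 30.0°.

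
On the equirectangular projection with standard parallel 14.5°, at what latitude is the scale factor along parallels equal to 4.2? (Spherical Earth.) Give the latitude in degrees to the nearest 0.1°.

76.7°

With standard parallel φ₀ = 14.5°, the equirectangular projection gives x = Rλ cos φ₀, y = Rφ, so h = 1 and k = cos 14.5° / cos φ.
k = cos φ₀ / cos φ = 4.2  ⇒  cos φ = cos 14.5° / 4.2 = 0.2305.
φ = arccos(0.2305) ≈ 76.7°.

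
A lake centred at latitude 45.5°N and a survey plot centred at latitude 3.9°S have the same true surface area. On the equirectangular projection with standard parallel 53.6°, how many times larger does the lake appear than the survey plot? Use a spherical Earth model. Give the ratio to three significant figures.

1.42

The equidistant cylindrical projection with φ₀ = 53.6° has h = 1 (meridians true) and k = cos φ₀ / cos φ along parallels.
Areal scale at 45.5°: h·k = 1.000 × 0.8466 = 0.8466.
Areal scale at 3.9°: h·k = 1.000 × 0.5948 = 0.5948.
Ratio = 0.8466/0.5948 ≈ 1.42.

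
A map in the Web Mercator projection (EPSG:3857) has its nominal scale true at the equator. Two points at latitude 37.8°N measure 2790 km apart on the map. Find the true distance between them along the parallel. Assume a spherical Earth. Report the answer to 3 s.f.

For Mercator, h = k = sec φ (a conformal cylindrical projection has a single point scale, 1/cos φ).
Along the parallel at 37.8°, map distances are exaggerated by k = sec 37.8° = 1.266.
True distance = 2790 / 1.266 = 2790 × cos 37.8° ≈ 2200 km.

2200 km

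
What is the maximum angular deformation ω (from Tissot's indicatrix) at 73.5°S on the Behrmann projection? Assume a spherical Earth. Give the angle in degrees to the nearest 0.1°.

107.4°

Behrmann is a cylindrical equal-area projection with standard parallels at ±30°. A cylindrical equal-area projection with standard parallel φ₀ has meridian scale h = cos φ / cos φ₀ and parallel scale k = cos φ₀ / cos φ (so areas are preserved, h·k = 1).
At 73.5°: h = 0.3280, k = 3.049; principal scales a = 3.049, b = 0.3280.
sin(ω/2) = (a − b)/(a + b) = 2.721/3.377 = 0.8058, so ω = 2 arcsin(0.8058) ≈ 107.4°.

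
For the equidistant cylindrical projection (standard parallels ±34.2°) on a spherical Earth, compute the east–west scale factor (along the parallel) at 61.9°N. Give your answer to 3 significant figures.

In the equirectangular projection with standard parallel φ₀ = 34.2° (x = Rλ cos φ₀, y = Rφ), meridians are true-scale (h = 1) and the parallel scale is k = cos φ₀ / cos φ.
k = cos 34.2° / cos 61.9° = 0.8271/0.4710 = 1.756.

1.76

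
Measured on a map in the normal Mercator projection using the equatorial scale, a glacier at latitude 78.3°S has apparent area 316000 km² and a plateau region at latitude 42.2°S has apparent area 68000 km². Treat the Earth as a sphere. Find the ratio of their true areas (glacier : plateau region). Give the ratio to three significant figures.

Since Mercator area scale is 1/cos²φ, the true area equals the apparent area multiplied by cos²φ.
True area of glacier: 316000 × cos²(78.3°) = 316000 × 0.04112 = 12990 km².
True area of plateau region: 68000 × cos²(42.2°) = 68000 × 0.5488 = 37320 km².
Ratio = 12990 / 37320 ≈ 0.348.

0.348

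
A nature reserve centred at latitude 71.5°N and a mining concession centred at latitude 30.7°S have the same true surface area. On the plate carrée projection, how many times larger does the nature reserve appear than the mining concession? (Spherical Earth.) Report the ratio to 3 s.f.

2.71

For the equirectangular projection with φ₀ = 0 (plate carrée), h = 1 along meridians and k = sec φ along parallels.
Areal scale at 71.5°: h·k = 1.000 × 3.152 = 3.152.
Areal scale at 30.7°: h·k = 1.000 × 1.163 = 1.163.
Ratio = 3.152/1.163 ≈ 2.71.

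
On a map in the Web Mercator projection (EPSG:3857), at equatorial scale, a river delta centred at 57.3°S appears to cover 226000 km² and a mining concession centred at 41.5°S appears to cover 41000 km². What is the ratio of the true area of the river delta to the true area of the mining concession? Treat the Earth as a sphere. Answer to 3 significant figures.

Mercator's areal exaggeration is sec²φ; hence true area = (apparent area) · cos²φ.
True area of river delta: 226000 × cos²(57.3°) = 226000 × 0.2919 = 65960 km².
True area of mining concession: 41000 × cos²(41.5°) = 41000 × 0.5609 = 23000 km².
Ratio = 65960 / 23000 ≈ 2.87.

2.87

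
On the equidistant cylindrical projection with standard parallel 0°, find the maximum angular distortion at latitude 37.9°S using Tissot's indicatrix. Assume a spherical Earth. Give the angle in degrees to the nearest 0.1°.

For the equirectangular projection with φ₀ = 0 (plate carrée), h = 1 along meridians and k = sec φ along parallels.
At 37.9°: h = 1.000, k = 1.267; principal scales a = 1.267, b = 1.000.
sin(ω/2) = (a − b)/(a + b) = 0.2673/2.267 = 0.1179, so ω = 2 arcsin(0.1179) ≈ 13.5°.

13.5°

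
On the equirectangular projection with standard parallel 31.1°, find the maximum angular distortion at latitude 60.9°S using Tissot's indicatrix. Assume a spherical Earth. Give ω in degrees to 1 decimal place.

With standard parallel φ₀ = 31.1°, the equirectangular projection gives x = Rλ cos φ₀, y = Rφ, so h = 1 and k = cos 31.1° / cos φ.
At 60.9°: h = 1.000, k = 1.761; principal scales a = 1.761, b = 1.000.
sin(ω/2) = (a − b)/(a + b) = 0.7607/2.761 = 0.2755, so ω = 2 arcsin(0.2755) ≈ 32.0°.

32.0°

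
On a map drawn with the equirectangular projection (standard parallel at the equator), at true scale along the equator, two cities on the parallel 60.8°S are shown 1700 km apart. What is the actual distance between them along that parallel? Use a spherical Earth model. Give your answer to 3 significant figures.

829 km

For the equirectangular projection with φ₀ = 0 (plate carrée), h = 1 along meridians and k = sec φ along parallels.
Along the parallel at 60.8°, map distances are exaggerated by k = sec 60.8° = 2.050.
True distance = 1700 / 2.050 = 1700 × cos 60.8° ≈ 829 km.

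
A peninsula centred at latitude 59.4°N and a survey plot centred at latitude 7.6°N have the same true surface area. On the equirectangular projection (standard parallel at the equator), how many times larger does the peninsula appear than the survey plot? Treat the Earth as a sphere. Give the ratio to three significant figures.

For the equirectangular projection with φ₀ = 0 (plate carrée), h = 1 along meridians and k = sec φ along parallels.
Areal scale at 59.4°: h·k = 1.000 × 1.964 = 1.964.
Areal scale at 7.6°: h·k = 1.000 × 1.009 = 1.009.
Ratio = 1.964/1.009 ≈ 1.95.

1.95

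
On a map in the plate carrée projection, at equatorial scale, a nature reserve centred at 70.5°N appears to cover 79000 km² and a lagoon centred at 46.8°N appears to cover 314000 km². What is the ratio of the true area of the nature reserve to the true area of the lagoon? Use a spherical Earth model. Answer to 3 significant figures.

0.123

Plate carrée has h = 1 and k = sec φ, giving areal scale sec φ; true area = (apparent area) · cos φ.
True area of nature reserve: 79000 × cos(70.5°) = 79000 × 0.3338 = 26370 km².
True area of lagoon: 314000 × cos(46.8°) = 314000 × 0.6845 = 214900 km².
Ratio = 26370 / 214900 ≈ 0.123.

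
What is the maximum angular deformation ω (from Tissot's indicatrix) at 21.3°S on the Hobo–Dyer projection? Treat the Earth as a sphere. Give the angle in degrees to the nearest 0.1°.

Hobo–Dyer is a cylindrical equal-area projection with standard parallels at ±37.5°. Cylindrical equal-area (φ₀ = 37.5°): h = cos φ / cos 37.5° along meridians, k = cos 37.5° / cos φ along parallels; h·k = 1.
At 21.3°: h = 1.174, k = 0.8515; principal scales a = 1.174, b = 0.8515.
sin(ω/2) = (a − b)/(a + b) = 0.3229/2.026 = 0.1594, so ω = 2 arcsin(0.1594) ≈ 18.3°.

18.3°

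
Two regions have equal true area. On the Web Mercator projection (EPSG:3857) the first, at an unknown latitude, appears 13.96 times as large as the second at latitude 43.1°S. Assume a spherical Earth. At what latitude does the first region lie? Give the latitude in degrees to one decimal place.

Mercator areal scale is sec²φ, so apparent-area ratio = sec²φ₁ / sec²φ₂ = cos²φ₂ / cos²φ₁.
cos²φ₂ / cos²φ₁ = 13.96  ⇒  cos φ₁ = cos 43.1° / √13.96 = 0.7302/3.736 = 0.1954.
φ₁ = arccos(0.1954) ≈ 78.7°.

78.7°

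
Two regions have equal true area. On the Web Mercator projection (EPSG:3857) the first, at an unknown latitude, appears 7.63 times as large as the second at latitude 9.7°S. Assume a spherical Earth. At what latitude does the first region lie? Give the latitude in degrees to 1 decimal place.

For equal true areas on Mercator, apparent areas scale as sec²φ, so the ratio is cos²φ₂ / cos²φ₁.
cos²φ₂ / cos²φ₁ = 7.63  ⇒  cos φ₁ = cos 9.7° / √7.63 = 0.9857/2.762 = 0.3568.
φ₁ = arccos(0.3568) ≈ 69.1°.

69.1°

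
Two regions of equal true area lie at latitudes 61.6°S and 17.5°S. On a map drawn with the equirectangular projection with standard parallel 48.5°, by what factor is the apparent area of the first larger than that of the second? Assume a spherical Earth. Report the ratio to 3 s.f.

2.01

With standard parallel φ₀ = 48.5°, the equirectangular projection gives x = Rλ cos φ₀, y = Rφ, so h = 1 and k = cos 48.5° / cos φ.
Areal scale at 61.6°: h·k = 1.000 × 1.393 = 1.393.
Areal scale at 17.5°: h·k = 1.000 × 0.6948 = 0.6948.
Ratio = 1.393/0.6948 ≈ 2.01.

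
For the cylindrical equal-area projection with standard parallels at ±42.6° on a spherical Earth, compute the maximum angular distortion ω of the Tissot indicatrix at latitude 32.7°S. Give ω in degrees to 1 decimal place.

15.3°

A cylindrical equal-area projection with standard parallel φ₀ has meridian scale h = cos φ / cos φ₀ and parallel scale k = cos φ₀ / cos φ (so areas are preserved, h·k = 1).
At 32.7°: h = 1.143, k = 0.8747; principal scales a = 1.143, b = 0.8747.
sin(ω/2) = (a − b)/(a + b) = 0.2685/2.018 = 0.1330, so ω = 2 arcsin(0.1330) ≈ 15.3°.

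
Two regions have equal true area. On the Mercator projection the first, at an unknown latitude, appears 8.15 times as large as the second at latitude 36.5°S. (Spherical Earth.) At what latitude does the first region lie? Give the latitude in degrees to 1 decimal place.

73.6°

On Mercator, (apparent₁)/(apparent₂) = sec²φ₁ / sec²φ₂ when true areas are equal.
cos²φ₂ / cos²φ₁ = 8.15  ⇒  cos φ₁ = cos 36.5° / √8.15 = 0.8039/2.855 = 0.2816.
φ₁ = arccos(0.2816) ≈ 73.6°.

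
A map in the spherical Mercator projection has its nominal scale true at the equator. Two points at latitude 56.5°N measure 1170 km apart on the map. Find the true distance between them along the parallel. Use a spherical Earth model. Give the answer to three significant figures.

Mercator is conformal, so the point scale is isotropic: h = k = sec φ = 1/cos φ.
Along the parallel at 56.5°, map distances are exaggerated by k = sec 56.5° = 1.812.
True distance = 1170 / 1.812 = 1170 × cos 56.5° ≈ 646 km.

646 km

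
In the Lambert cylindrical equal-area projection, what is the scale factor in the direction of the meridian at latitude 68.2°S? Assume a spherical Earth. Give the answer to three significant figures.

0.371

The Lambert cylindrical equal-area projection is the cylindrical equal-area projection with its standard parallel at the equator (φ₀ = 0). Cylindrical equal-area (φ₀ = 0°): h = cos φ / cos 0° along meridians, k = cos 0° / cos φ along parallels; h·k = 1.
h = cos 68.2° / cos 0° = 0.3714/1.000 = 0.3714.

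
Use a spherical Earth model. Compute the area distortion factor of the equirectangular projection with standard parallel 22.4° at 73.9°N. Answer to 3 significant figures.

In the equirectangular projection with standard parallel φ₀ = 22.4° (x = Rλ cos φ₀, y = Rφ), meridians are true-scale (h = 1) and the parallel scale is k = cos φ₀ / cos φ.
Areal scale = h·k = 1 × cos φ₀ / cos φ; at 73.9°, h = 1.000, k = 3.334, so h·k = 3.334.

3.33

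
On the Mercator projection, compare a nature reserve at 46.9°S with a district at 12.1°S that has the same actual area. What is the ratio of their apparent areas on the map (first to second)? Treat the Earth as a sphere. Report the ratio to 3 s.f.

2.05

Mercator is conformal with k = sec φ, so areal scale = k² = sec²φ.
At 46.9°: sec²(46.9°) = 1/0.6833² = 2.142.
At 12.1°: sec²(12.1°) = 1/0.9778² = 1.046.
Ratio = 2.142/1.046 = cos²(12.1°)/cos²(46.9°) ≈ 2.05.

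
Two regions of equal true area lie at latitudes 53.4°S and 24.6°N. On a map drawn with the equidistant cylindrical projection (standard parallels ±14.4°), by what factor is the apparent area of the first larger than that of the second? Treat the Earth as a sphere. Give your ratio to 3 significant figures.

1.52

With standard parallel φ₀ = 14.4°, the equirectangular projection gives x = Rλ cos φ₀, y = Rφ, so h = 1 and k = cos 14.4° / cos φ.
Areal scale at 53.4°: h·k = 1.000 × 1.625 = 1.625.
Areal scale at 24.6°: h·k = 1.000 × 1.065 = 1.065.
Ratio = 1.625/1.065 ≈ 1.52.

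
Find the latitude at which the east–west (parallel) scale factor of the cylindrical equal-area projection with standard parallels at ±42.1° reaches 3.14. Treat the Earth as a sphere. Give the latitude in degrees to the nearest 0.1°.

76.3°

For cylindrical equal-area with standard parallel φ₀, h = cos φ / cos φ₀ and k = cos φ₀ / cos φ, so h·k = 1.
k = cos φ₀ / cos φ = 3.14  ⇒  cos φ = cos 42.1° / 3.14 = 0.2363.
φ = arccos(0.2363) ≈ 76.3°.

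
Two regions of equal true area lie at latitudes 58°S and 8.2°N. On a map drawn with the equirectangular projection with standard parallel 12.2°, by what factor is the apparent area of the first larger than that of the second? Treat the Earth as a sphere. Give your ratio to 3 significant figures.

1.87

With standard parallel φ₀ = 12.2°, the equirectangular projection gives x = Rλ cos φ₀, y = Rφ, so h = 1 and k = cos 12.2° / cos φ.
Areal scale at 58°: h·k = 1.000 × 1.844 = 1.844.
Areal scale at 8.2°: h·k = 1.000 × 0.9875 = 0.9875.
Ratio = 1.844/0.9875 ≈ 1.87.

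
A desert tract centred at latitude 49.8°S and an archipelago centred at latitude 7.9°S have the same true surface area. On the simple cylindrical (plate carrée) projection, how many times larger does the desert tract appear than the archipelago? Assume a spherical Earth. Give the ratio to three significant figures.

1.53

Plate carrée maps x = Rλ, y = Rφ. The meridian scale is h = 1 and the parallel scale is k = 1/cos φ = sec φ.
Areal scale at 49.8°: h·k = 1.000 × 1.549 = 1.549.
Areal scale at 7.9°: h·k = 1.000 × 1.010 = 1.010.
Ratio = 1.549/1.010 ≈ 1.53.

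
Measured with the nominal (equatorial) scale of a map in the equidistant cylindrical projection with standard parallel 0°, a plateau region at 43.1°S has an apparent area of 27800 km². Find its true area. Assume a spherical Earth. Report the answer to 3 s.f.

For the equirectangular projection with φ₀ = 0 (plate carrée), h = 1 along meridians and k = sec φ along parallels.
Areal scale = h·k = 1 × sec φ; at 43.1°, h = 1.000, k = 1.370, so h·k = 1.370.
True area = apparent / (areal scale) = 27800 / 1.370 ≈ 20300 km².

20300 km²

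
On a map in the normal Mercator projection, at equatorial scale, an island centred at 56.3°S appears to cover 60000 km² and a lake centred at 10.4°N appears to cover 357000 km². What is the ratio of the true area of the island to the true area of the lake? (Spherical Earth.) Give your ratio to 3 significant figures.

Mercator's areal exaggeration is sec²φ; hence true area = (apparent area) · cos²φ.
True area of island: 60000 × cos²(56.3°) = 60000 × 0.3079 = 18470 km².
True area of lake: 357000 × cos²(10.4°) = 357000 × 0.9674 = 345400 km².
Ratio = 18470 / 345400 ≈ 0.0535.

0.0535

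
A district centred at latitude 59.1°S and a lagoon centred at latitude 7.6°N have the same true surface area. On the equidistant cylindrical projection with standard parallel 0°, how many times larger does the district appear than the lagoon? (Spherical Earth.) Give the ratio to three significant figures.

Plate carrée maps x = Rλ, y = Rφ. The meridian scale is h = 1 and the parallel scale is k = 1/cos φ = sec φ.
Areal scale at 59.1°: h·k = 1.000 × 1.947 = 1.947.
Areal scale at 7.6°: h·k = 1.000 × 1.009 = 1.009.
Ratio = 1.947/1.009 ≈ 1.93.

1.93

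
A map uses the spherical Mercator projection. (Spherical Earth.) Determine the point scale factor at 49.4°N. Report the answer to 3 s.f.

1.54

For Mercator, h = k = sec φ (a conformal cylindrical projection has a single point scale, 1/cos φ).
k = 1/cos 49.4° = 1/0.6508 = 1.537.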